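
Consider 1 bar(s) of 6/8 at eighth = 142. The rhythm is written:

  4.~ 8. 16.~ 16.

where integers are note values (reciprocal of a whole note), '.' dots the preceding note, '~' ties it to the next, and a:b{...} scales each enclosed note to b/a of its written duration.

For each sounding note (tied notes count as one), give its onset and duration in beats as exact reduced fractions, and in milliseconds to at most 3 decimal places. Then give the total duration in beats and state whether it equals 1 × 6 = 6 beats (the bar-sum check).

1) 0.0ms=0b +1901.408ms=9/2b
2) 1901.408ms=9/2b +633.803ms=3/2b
Σ=6b of 6 (142bpm 6/8) — PASS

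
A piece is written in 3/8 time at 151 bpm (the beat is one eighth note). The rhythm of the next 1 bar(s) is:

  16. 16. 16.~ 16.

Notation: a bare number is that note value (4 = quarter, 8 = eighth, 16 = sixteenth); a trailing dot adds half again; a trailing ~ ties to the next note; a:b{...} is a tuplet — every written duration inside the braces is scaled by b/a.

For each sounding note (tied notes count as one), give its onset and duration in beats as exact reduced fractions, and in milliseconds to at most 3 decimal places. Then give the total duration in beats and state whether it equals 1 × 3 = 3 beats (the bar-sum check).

1) 0.0ms=0b +298.013ms=3/4b
2) 298.013ms=3/4b +298.013ms=3/4b
3) 596.026ms=3/2b +596.026ms=3/2b
Σ=3b of 3 (151bpm 3/8) — PASS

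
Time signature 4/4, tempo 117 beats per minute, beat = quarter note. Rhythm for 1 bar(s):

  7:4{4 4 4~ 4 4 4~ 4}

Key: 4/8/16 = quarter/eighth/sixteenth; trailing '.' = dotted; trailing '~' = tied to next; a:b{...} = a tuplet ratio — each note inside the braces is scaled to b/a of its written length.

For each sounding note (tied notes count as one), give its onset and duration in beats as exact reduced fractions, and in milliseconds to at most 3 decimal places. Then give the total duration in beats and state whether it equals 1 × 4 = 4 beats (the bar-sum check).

1) 0.0ms=0b +293.04ms=4/7b
2) 293.04ms=4/7b +293.04ms=4/7b
3) 586.081ms=8/7b +586.081ms=8/7b
4) 1172.161ms=16/7b +293.04ms=4/7b
5) 1465.201ms=20/7b +586.081ms=8/7b
Σ=4b of 4 (117bpm 4/4) — PASS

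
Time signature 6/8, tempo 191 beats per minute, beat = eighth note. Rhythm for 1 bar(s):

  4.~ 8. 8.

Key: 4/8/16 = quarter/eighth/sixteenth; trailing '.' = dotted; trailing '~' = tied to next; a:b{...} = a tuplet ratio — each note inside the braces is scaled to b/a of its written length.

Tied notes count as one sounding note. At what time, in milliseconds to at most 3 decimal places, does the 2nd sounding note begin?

1. 0.0ms @ 0 + 1413.613ms (9/2)
2. 1413.613ms @ 9/2 + 471.204ms (3/2)

note 2 onset = 9/2b = 1413.613ms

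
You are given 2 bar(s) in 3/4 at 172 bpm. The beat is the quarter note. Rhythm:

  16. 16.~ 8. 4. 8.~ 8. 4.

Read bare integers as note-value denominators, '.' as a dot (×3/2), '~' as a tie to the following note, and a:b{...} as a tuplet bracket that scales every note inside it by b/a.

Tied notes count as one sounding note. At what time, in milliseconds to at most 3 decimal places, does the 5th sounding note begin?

1. 0.0ms @ 0 + 130.814ms (3/8)
2. 130.814ms @ 3/8 + 392.442ms (9/8)
3. 523.256ms @ 3/2 + 523.256ms (3/2)
4. 1046.512ms @ 3 + 523.256ms (3/2)
5. 1569.767ms @ 9/2 + 523.256ms (3/2)

note 5 onset = 9/2b = 1569.767ms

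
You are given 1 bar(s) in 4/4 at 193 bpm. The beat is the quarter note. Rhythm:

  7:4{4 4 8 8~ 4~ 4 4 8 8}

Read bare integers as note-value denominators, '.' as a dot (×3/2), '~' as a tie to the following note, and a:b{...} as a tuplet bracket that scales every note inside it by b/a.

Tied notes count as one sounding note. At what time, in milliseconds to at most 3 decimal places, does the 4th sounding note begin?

1. 0.0ms @ 0 + 177.646ms (4/7)
2. 177.646ms @ 4/7 + 177.646ms (4/7)
3. 355.292ms @ 8/7 + 88.823ms (2/7)
4. 444.115ms @ 10/7 + 444.115ms (10/7)
5. 888.231ms @ 20/7 + 177.646ms (4/7)
6. 1065.877ms @ 24/7 + 88.823ms (2/7)
7. 1154.7ms @ 26/7 + 88.823ms (2/7)

note 4 onset = 10/7b = 444.115ms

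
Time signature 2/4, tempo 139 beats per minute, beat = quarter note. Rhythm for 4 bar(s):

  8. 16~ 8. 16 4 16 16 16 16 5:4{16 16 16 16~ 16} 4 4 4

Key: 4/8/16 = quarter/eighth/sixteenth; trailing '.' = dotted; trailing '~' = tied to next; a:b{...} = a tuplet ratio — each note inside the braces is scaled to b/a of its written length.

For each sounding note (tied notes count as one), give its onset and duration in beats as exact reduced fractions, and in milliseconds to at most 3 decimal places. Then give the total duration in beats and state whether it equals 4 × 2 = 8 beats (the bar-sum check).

1) 0.0ms=0b +323.741ms=3/4b
2) 323.741ms=3/4b +431.655ms=1b
3) 755.396ms=7/4b +107.914ms=1/4b
4) 863.309ms=2b +431.655ms=1b
5) 1294.964ms=3b +107.914ms=1/4b
6) 1402.878ms=13/4b +107.914ms=1/4b
7) 1510.791ms=7/2b +107.914ms=1/4b
8) 1618.705ms=15/4b +107.914ms=1/4b
9) 1726.619ms=4b +86.331ms=1/5b
10) 1812.95ms=21/5b +86.331ms=1/5b
11) 1899.281ms=22/5b +86.331ms=1/5b
12) 1985.612ms=23/5b +172.662ms=2/5b
13) 2158.273ms=5b +431.655ms=1b
14) 2589.928ms=6b +431.655ms=1b
15) 3021.583ms=7b +431.655ms=1b
Σ=8b of 8 (139bpm 2/4) — PASS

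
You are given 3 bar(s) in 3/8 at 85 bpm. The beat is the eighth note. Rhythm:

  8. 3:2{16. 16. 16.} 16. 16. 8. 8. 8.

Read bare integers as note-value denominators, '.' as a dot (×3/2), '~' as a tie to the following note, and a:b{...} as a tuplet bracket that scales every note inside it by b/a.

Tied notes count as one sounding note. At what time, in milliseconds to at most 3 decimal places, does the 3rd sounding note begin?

note 3 onset = 2b = 1411.765ms

1. 0.0ms @ 0 + 1058.824ms (3/2)
2. 1058.824ms @ 3/2 + 352.941ms (1/2)
3. 1411.765ms @ 2 + 352.941ms (1/2)
4. 1764.706ms @ 5/2 + 352.941ms (1/2)
5. 2117.647ms @ 3 + 529.412ms (3/4)
6. 2647.059ms @ 15/4 + 529.412ms (3/4)
7. 3176.471ms @ 9/2 + 1058.824ms (3/2)
8. 4235.294ms @ 6 + 1058.824ms (3/2)
9. 5294.118ms @ 15/2 + 1058.824ms (3/2)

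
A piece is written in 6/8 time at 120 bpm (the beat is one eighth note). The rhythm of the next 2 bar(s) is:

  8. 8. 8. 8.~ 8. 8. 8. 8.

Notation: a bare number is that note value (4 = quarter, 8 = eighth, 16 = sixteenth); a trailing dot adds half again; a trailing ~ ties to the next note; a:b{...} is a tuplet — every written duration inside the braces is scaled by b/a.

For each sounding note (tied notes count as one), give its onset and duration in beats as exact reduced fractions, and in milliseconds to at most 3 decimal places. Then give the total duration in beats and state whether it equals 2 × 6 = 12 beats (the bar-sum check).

1) 0.0ms=0b +750.0ms=3/2b
2) 750.0ms=3/2b +750.0ms=3/2b
3) 1500.0ms=3b +750.0ms=3/2b
4) 2250.0ms=9/2b +1500.0ms=3b
5) 3750.0ms=15/2b +750.0ms=3/2b
6) 4500.0ms=9b +750.0ms=3/2b
7) 5250.0ms=21/2b +750.0ms=3/2b
Σ=12b of 12 (120bpm 6/8) — PASS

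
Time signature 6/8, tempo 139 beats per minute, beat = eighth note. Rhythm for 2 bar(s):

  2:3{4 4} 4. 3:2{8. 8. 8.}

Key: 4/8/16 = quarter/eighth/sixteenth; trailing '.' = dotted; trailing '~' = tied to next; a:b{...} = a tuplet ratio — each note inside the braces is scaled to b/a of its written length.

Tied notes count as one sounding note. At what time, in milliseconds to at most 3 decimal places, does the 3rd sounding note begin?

1. 0.0ms @ 0 + 1294.964ms (3)
2. 1294.964ms @ 3 + 1294.964ms (3)
3. 2589.928ms @ 6 + 1294.964ms (3)
4. 3884.892ms @ 9 + 431.655ms (1)
5. 4316.547ms @ 10 + 431.655ms (1)
6. 4748.201ms @ 11 + 431.655ms (1)

note 3 onset = 6b = 2589.928ms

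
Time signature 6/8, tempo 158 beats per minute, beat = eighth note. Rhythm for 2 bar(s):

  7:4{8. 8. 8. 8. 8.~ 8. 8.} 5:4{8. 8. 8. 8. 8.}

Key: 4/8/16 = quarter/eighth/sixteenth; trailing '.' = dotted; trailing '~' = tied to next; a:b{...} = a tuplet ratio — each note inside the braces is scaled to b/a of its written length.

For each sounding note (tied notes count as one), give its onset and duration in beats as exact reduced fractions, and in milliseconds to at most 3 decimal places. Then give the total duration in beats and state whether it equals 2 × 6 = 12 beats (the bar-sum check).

1) 0.0ms=0b +325.497ms=6/7b
2) 325.497ms=6/7b +325.497ms=6/7b
3) 650.995ms=12/7b +325.497ms=6/7b
4) 976.492ms=18/7b +325.497ms=6/7b
5) 1301.989ms=24/7b +650.995ms=12/7b
6) 1952.984ms=36/7b +325.497ms=6/7b
7) 2278.481ms=6b +455.696ms=6/5b
8) 2734.177ms=36/5b +455.696ms=6/5b
9) 3189.873ms=42/5b +455.696ms=6/5b
10) 3645.57ms=48/5b +455.696ms=6/5b
11) 4101.266ms=54/5b +455.696ms=6/5b
Σ=12b of 12 (158bpm 6/8) — PASS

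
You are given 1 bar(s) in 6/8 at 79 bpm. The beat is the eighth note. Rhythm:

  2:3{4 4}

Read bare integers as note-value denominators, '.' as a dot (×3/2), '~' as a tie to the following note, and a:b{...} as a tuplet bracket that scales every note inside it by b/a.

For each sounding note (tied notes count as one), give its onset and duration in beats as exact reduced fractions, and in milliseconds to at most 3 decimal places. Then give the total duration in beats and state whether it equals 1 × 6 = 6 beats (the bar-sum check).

1) 0.0ms=0b +2278.481ms=3b
2) 2278.481ms=3b +2278.481ms=3b
Σ=6b of 6 (79bpm 6/8) — PASS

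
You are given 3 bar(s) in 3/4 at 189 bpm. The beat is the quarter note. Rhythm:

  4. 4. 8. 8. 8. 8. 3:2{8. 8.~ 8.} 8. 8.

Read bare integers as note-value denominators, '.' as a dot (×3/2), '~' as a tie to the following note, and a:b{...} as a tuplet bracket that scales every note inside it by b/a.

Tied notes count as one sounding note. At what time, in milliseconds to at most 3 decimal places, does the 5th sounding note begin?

note 5 onset = 9/2b = 1428.571ms

1. 0.0ms @ 0 + 476.19ms (3/2)
2. 476.19ms @ 3/2 + 476.19ms (3/2)
3. 952.381ms @ 3 + 238.095ms (3/4)
4. 1190.476ms @ 15/4 + 238.095ms (3/4)
5. 1428.571ms @ 9/2 + 238.095ms (3/4)
6. 1666.667ms @ 21/4 + 238.095ms (3/4)
7. 1904.762ms @ 6 + 158.73ms (1/2)
8. 2063.492ms @ 13/2 + 317.46ms (1)
9. 2380.952ms @ 15/2 + 238.095ms (3/4)
10. 2619.048ms @ 33/4 + 238.095ms (3/4)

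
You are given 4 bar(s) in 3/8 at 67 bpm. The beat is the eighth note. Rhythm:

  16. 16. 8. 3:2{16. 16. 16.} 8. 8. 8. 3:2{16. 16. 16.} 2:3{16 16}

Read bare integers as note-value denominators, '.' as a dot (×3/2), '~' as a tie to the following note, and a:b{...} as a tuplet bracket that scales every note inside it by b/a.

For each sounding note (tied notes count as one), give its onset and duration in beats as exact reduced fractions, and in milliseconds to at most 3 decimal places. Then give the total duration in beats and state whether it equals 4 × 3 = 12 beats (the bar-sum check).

1) 0.0ms=0b +671.642ms=3/4b
2) 671.642ms=3/4b +671.642ms=3/4b
3) 1343.284ms=3/2b +1343.284ms=3/2b
4) 2686.567ms=3b +447.761ms=1/2b
5) 3134.328ms=7/2b +447.761ms=1/2b
6) 3582.09ms=4b +447.761ms=1/2b
7) 4029.851ms=9/2b +1343.284ms=3/2b
8) 5373.134ms=6b +1343.284ms=3/2b
9) 6716.418ms=15/2b +1343.284ms=3/2b
10) 8059.701ms=9b +447.761ms=1/2b
11) 8507.463ms=19/2b +447.761ms=1/2b
12) 8955.224ms=10b +447.761ms=1/2b
13) 9402.985ms=21/2b +671.642ms=3/4b
14) 10074.627ms=45/4b +671.642ms=3/4b
Σ=12b of 12 (67bpm 3/8) — PASS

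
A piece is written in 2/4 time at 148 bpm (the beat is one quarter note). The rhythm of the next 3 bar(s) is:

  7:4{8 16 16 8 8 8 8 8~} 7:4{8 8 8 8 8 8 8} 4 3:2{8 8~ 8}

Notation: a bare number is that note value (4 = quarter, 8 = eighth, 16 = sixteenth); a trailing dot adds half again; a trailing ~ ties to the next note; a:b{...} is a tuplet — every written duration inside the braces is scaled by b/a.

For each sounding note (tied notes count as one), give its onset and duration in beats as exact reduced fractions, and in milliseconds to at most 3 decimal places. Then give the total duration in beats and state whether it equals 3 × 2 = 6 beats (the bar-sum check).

1) 0.0ms=0b +115.83ms=2/7b
2) 115.83ms=2/7b +57.915ms=1/7b
3) 173.745ms=3/7b +57.915ms=1/7b
4) 231.66ms=4/7b +115.83ms=2/7b
5) 347.49ms=6/7b +115.83ms=2/7b
6) 463.32ms=8/7b +115.83ms=2/7b
7) 579.151ms=10/7b +115.83ms=2/7b
8) 694.981ms=12/7b +231.66ms=4/7b
9) 926.641ms=16/7b +115.83ms=2/7b
10) 1042.471ms=18/7b +115.83ms=2/7b
11) 1158.301ms=20/7b +115.83ms=2/7b
12) 1274.131ms=22/7b +115.83ms=2/7b
13) 1389.961ms=24/7b +115.83ms=2/7b
14) 1505.792ms=26/7b +115.83ms=2/7b
15) 1621.622ms=4b +405.405ms=1b
16) 2027.027ms=5b +135.135ms=1/3b
17) 2162.162ms=16/3b +270.27ms=2/3b
Σ=6b of 6 (148bpm 2/4) — PASS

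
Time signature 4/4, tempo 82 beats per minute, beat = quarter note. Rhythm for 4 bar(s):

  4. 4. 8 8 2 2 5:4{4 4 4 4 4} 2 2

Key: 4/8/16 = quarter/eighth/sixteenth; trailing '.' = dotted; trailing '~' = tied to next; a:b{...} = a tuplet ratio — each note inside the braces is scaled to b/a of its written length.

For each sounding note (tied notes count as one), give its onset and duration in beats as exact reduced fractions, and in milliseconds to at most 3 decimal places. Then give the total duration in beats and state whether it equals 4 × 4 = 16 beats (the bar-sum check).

1) 0.0ms=0b +1097.561ms=3/2b
2) 1097.561ms=3/2b +1097.561ms=3/2b
3) 2195.122ms=3b +365.854ms=1/2b
4) 2560.976ms=7/2b +365.854ms=1/2b
5) 2926.829ms=4b +1463.415ms=2b
6) 4390.244ms=6b +1463.415ms=2b
7) 5853.659ms=8b +585.366ms=4/5b
8) 6439.024ms=44/5b +585.366ms=4/5b
9) 7024.39ms=48/5b +585.366ms=4/5b
10) 7609.756ms=52/5b +585.366ms=4/5b
11) 8195.122ms=56/5b +585.366ms=4/5b
12) 8780.488ms=12b +1463.415ms=2b
13) 10243.902ms=14b +1463.415ms=2b
Σ=16b of 16 (82bpm 4/4) — PASS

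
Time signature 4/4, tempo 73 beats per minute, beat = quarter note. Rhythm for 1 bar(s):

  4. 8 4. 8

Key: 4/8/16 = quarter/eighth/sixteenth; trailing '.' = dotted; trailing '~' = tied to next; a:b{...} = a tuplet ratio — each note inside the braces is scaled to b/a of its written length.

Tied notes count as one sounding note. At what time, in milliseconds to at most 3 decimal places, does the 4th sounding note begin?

note 4 onset = 7/2b = 2876.712ms

1. 0.0ms @ 0 + 1232.877ms (3/2)
2. 1232.877ms @ 3/2 + 410.959ms (1/2)
3. 1643.836ms @ 2 + 1232.877ms (3/2)
4. 2876.712ms @ 7/2 + 410.959ms (1/2)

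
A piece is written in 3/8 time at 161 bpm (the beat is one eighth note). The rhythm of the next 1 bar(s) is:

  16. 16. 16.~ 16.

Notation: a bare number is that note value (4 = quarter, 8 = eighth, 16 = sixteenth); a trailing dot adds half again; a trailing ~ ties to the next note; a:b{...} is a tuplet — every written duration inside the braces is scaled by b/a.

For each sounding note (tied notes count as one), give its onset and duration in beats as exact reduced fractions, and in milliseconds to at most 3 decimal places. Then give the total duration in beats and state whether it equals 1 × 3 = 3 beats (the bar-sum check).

1) 0.0ms=0b +279.503ms=3/4b
2) 279.503ms=3/4b +279.503ms=3/4b
3) 559.006ms=3/2b +559.006ms=3/2b
Σ=3b of 3 (161bpm 3/8) — PASS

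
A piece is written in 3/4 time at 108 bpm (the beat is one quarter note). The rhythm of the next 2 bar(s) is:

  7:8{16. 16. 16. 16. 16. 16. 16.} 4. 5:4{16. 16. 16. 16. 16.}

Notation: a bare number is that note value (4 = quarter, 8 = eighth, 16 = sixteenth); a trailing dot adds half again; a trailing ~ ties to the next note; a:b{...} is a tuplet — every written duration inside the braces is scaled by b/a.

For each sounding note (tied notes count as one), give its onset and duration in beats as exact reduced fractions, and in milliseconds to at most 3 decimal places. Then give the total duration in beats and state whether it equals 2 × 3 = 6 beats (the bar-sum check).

1) 0.0ms=0b +238.095ms=3/7b
2) 238.095ms=3/7b +238.095ms=3/7b
3) 476.19ms=6/7b +238.095ms=3/7b
4) 714.286ms=9/7b +238.095ms=3/7b
5) 952.381ms=12/7b +238.095ms=3/7b
6) 1190.476ms=15/7b +238.095ms=3/7b
7) 1428.571ms=18/7b +238.095ms=3/7b
8) 1666.667ms=3b +833.333ms=3/2b
9) 2500.0ms=9/2b +166.667ms=3/10b
10) 2666.667ms=24/5b +166.667ms=3/10b
11) 2833.333ms=51/10b +166.667ms=3/10b
12) 3000.0ms=27/5b +166.667ms=3/10b
13) 3166.667ms=57/10b +166.667ms=3/10b
Σ=6b of 6 (108bpm 3/4) — PASS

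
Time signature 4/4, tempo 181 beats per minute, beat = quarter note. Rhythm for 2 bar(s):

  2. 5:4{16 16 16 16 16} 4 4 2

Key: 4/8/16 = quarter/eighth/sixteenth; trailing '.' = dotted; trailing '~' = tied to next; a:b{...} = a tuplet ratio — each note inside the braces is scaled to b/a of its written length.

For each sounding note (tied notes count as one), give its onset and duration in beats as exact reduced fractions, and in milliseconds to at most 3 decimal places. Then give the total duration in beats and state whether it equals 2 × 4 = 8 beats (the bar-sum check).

1) 0.0ms=0b +994.475ms=3b
2) 994.475ms=3b +66.298ms=1/5b
3) 1060.773ms=16/5b +66.298ms=1/5b
4) 1127.072ms=17/5b +66.298ms=1/5b
5) 1193.37ms=18/5b +66.298ms=1/5b
6) 1259.669ms=19/5b +66.298ms=1/5b
7) 1325.967ms=4b +331.492ms=1b
8) 1657.459ms=5b +331.492ms=1b
9) 1988.95ms=6b +662.983ms=2b
Σ=8b of 8 (181bpm 4/4) — PASS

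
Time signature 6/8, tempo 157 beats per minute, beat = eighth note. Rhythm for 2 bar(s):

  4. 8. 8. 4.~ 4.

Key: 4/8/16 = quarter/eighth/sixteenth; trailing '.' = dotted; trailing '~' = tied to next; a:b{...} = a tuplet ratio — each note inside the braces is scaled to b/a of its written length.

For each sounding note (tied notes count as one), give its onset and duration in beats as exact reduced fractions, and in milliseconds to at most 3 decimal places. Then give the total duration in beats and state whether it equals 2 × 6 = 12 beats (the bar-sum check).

1) 0.0ms=0b +1146.497ms=3b
2) 1146.497ms=3b +573.248ms=3/2b
3) 1719.745ms=9/2b +573.248ms=3/2b
4) 2292.994ms=6b +2292.994ms=6b
Σ=12b of 12 (157bpm 6/8) — PASS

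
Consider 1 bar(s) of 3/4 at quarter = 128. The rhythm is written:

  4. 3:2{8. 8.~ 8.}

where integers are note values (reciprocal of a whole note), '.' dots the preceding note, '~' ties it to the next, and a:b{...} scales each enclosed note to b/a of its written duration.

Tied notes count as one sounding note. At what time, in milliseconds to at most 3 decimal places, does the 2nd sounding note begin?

note 2 onset = 3/2b = 703.125ms

1. 0.0ms @ 0 + 703.125ms (3/2)
2. 703.125ms @ 3/2 + 234.375ms (1/2)
3. 937.5ms @ 2 + 468.75ms (1)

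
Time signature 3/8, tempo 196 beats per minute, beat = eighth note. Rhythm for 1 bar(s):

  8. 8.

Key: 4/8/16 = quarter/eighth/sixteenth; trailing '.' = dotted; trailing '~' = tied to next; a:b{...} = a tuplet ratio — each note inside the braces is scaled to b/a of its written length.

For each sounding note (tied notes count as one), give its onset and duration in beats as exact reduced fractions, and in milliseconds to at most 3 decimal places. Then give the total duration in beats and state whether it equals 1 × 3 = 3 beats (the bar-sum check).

1) 0.0ms=0b +459.184ms=3/2b
2) 459.184ms=3/2b +459.184ms=3/2b
Σ=3b of 3 (196bpm 3/8) — PASS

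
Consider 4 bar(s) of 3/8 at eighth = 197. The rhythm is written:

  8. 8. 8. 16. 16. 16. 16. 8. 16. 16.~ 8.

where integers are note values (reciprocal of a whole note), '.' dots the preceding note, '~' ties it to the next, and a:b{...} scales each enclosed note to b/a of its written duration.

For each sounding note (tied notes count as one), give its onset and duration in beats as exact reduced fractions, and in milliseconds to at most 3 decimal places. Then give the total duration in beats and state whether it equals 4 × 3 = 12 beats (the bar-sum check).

1) 0.0ms=0b +456.853ms=3/2b
2) 456.853ms=3/2b +456.853ms=3/2b
3) 913.706ms=3b +456.853ms=3/2b
4) 1370.558ms=9/2b +228.426ms=3/4b
5) 1598.985ms=21/4b +228.426ms=3/4b
6) 1827.411ms=6b +228.426ms=3/4b
7) 2055.838ms=27/4b +228.426ms=3/4b
8) 2284.264ms=15/2b +456.853ms=3/2b
9) 2741.117ms=9b +228.426ms=3/4b
10) 2969.543ms=39/4b +685.279ms=9/4b
Σ=12b of 12 (197bpm 3/8) — PASS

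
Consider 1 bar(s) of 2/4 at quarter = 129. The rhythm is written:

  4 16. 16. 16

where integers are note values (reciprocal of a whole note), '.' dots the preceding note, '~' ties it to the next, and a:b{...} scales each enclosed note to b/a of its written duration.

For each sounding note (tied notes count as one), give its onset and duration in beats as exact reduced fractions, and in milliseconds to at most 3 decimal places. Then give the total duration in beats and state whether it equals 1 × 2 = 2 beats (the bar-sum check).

1) 0.0ms=0b +465.116ms=1b
2) 465.116ms=1b +174.419ms=3/8b
3) 639.535ms=11/8b +174.419ms=3/8b
4) 813.953ms=7/4b +116.279ms=1/4b
Σ=2b of 2 (129bpm 2/4) — PASS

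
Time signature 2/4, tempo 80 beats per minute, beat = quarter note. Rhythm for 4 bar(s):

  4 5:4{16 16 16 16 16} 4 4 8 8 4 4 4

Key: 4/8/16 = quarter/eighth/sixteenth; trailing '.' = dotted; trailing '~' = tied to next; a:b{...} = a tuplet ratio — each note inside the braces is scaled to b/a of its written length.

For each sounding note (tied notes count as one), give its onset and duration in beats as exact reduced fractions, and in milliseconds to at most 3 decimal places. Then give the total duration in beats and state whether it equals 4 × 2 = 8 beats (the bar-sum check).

1) 0.0ms=0b +750.0ms=1b
2) 750.0ms=1b +150.0ms=1/5b
3) 900.0ms=6/5b +150.0ms=1/5b
4) 1050.0ms=7/5b +150.0ms=1/5b
5) 1200.0ms=8/5b +150.0ms=1/5b
6) 1350.0ms=9/5b +150.0ms=1/5b
7) 1500.0ms=2b +750.0ms=1b
8) 2250.0ms=3b +750.0ms=1b
9) 3000.0ms=4b +375.0ms=1/2b
10) 3375.0ms=9/2b +375.0ms=1/2b
11) 3750.0ms=5b +750.0ms=1b
12) 4500.0ms=6b +750.0ms=1b
13) 5250.0ms=7b +750.0ms=1b
Σ=8b of 8 (80bpm 2/4) — PASS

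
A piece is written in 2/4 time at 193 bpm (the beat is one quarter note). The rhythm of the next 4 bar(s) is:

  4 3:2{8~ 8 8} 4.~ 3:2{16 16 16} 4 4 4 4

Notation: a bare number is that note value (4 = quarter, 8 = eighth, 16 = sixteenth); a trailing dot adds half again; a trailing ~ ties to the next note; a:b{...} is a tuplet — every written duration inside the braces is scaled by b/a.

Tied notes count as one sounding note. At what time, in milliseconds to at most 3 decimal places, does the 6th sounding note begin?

1. 0.0ms @ 0 + 310.881ms (1)
2. 310.881ms @ 1 + 207.254ms (2/3)
3. 518.135ms @ 5/3 + 103.627ms (1/3)
4. 621.762ms @ 2 + 518.135ms (5/3)
5. 1139.896ms @ 11/3 + 51.813ms (1/6)
6. 1191.71ms @ 23/6 + 51.813ms (1/6)
7. 1243.523ms @ 4 + 310.881ms (1)
8. 1554.404ms @ 5 + 310.881ms (1)
9. 1865.285ms @ 6 + 310.881ms (1)
10. 2176.166ms @ 7 + 310.881ms (1)

note 6 onset = 23/6b = 1191.71ms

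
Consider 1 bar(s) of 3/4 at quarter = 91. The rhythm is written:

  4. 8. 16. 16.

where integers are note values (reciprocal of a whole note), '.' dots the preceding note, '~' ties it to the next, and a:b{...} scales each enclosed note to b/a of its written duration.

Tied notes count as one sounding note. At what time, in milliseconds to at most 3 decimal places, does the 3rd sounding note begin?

1. 0.0ms @ 0 + 989.011ms (3/2)
2. 989.011ms @ 3/2 + 494.505ms (3/4)
3. 1483.516ms @ 9/4 + 247.253ms (3/8)
4. 1730.769ms @ 21/8 + 247.253ms (3/8)

note 3 onset = 9/4b = 1483.516ms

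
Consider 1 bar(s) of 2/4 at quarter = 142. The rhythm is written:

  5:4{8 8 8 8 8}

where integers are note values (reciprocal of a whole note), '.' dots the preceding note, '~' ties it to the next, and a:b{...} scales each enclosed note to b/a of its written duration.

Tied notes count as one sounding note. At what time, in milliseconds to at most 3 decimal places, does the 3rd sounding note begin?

note 3 onset = 4/5b = 338.028ms

1. 0.0ms @ 0 + 169.014ms (2/5)
2. 169.014ms @ 2/5 + 169.014ms (2/5)
3. 338.028ms @ 4/5 + 169.014ms (2/5)
4. 507.042ms @ 6/5 + 169.014ms (2/5)
5. 676.056ms @ 8/5 + 169.014ms (2/5)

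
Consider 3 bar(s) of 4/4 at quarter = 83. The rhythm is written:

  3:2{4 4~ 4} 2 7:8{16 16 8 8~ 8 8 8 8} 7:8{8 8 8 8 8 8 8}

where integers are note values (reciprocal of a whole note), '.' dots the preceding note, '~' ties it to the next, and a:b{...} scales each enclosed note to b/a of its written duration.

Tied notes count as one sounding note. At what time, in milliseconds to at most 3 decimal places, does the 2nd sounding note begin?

1. 0.0ms @ 0 + 481.928ms (2/3)
2. 481.928ms @ 2/3 + 963.855ms (4/3)
3. 1445.783ms @ 2 + 1445.783ms (2)
4. 2891.566ms @ 4 + 206.54ms (2/7)
5. 3098.107ms @ 30/7 + 206.54ms (2/7)
6. 3304.647ms @ 32/7 + 413.081ms (4/7)
7. 3717.728ms @ 36/7 + 826.162ms (8/7)
8. 4543.89ms @ 44/7 + 413.081ms (4/7)
9. 4956.971ms @ 48/7 + 413.081ms (4/7)
10. 5370.052ms @ 52/7 + 413.081ms (4/7)
11. 5783.133ms @ 8 + 413.081ms (4/7)
12. 6196.213ms @ 60/7 + 413.081ms (4/7)
13. 6609.294ms @ 64/7 + 413.081ms (4/7)
14. 7022.375ms @ 68/7 + 413.081ms (4/7)
15. 7435.456ms @ 72/7 + 413.081ms (4/7)
16. 7848.537ms @ 76/7 + 413.081ms (4/7)
17. 8261.618ms @ 80/7 + 413.081ms (4/7)

note 2 onset = 2/3b = 481.928ms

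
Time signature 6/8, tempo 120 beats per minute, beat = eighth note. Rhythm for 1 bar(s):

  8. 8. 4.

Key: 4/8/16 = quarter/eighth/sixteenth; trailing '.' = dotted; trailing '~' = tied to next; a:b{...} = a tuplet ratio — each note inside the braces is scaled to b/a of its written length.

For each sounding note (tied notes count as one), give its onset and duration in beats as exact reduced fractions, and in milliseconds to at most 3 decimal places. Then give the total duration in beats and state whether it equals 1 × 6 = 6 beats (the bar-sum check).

1) 0.0ms=0b +750.0ms=3/2b
2) 750.0ms=3/2b +750.0ms=3/2b
3) 1500.0ms=3b +1500.0ms=3b
Σ=6b of 6 (120bpm 6/8) — PASS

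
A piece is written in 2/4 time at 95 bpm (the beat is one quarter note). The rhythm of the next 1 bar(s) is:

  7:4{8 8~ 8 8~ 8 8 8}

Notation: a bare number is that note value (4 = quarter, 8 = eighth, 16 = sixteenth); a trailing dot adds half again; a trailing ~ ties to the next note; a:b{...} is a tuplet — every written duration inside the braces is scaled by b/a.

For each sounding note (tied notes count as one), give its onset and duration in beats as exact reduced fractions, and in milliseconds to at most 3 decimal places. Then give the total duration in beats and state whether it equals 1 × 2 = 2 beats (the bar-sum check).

1) 0.0ms=0b +180.451ms=2/7b
2) 180.451ms=2/7b +360.902ms=4/7b
3) 541.353ms=6/7b +360.902ms=4/7b
4) 902.256ms=10/7b +180.451ms=2/7b
5) 1082.707ms=12/7b +180.451ms=2/7b
Σ=2b of 2 (95bpm 2/4) — PASS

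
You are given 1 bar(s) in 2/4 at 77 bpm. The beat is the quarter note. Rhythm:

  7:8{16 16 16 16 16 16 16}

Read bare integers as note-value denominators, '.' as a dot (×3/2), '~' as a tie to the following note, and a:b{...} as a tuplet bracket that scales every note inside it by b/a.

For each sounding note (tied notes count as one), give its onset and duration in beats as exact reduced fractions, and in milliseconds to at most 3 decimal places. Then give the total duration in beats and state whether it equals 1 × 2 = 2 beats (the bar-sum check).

1) 0.0ms=0b +222.635ms=2/7b
2) 222.635ms=2/7b +222.635ms=2/7b
3) 445.269ms=4/7b +222.635ms=2/7b
4) 667.904ms=6/7b +222.635ms=2/7b
5) 890.538ms=8/7b +222.635ms=2/7b
6) 1113.173ms=10/7b +222.635ms=2/7b
7) 1335.807ms=12/7b +222.635ms=2/7b
Σ=2b of 2 (77bpm 2/4) — PASS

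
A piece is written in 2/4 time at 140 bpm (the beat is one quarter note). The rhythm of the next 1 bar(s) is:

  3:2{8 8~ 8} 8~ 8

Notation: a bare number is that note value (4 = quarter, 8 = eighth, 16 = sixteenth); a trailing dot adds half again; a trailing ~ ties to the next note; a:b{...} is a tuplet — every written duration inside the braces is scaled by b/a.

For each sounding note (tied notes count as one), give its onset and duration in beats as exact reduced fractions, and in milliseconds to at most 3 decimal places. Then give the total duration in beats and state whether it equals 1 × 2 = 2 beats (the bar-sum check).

1) 0.0ms=0b +142.857ms=1/3b
2) 142.857ms=1/3b +285.714ms=2/3b
3) 428.571ms=1b +428.571ms=1b
Σ=2b of 2 (140bpm 2/4) — PASS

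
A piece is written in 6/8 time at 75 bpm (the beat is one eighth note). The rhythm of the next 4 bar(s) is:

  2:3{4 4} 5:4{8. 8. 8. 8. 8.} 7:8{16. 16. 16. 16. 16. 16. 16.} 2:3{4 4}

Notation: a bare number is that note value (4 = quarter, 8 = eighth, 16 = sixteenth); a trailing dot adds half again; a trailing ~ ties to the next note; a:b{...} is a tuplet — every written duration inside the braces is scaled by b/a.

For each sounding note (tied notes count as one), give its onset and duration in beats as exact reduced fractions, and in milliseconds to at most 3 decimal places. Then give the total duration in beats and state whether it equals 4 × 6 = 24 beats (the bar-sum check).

1) 0.0ms=0b +2400.0ms=3b
2) 2400.0ms=3b +2400.0ms=3b
3) 4800.0ms=6b +960.0ms=6/5b
4) 5760.0ms=36/5b +960.0ms=6/5b
5) 6720.0ms=42/5b +960.0ms=6/5b
6) 7680.0ms=48/5b +960.0ms=6/5b
7) 8640.0ms=54/5b +960.0ms=6/5b
8) 9600.0ms=12b +685.714ms=6/7b
9) 10285.714ms=90/7b +685.714ms=6/7b
10) 10971.429ms=96/7b +685.714ms=6/7b
11) 11657.143ms=102/7b +685.714ms=6/7b
12) 12342.857ms=108/7b +685.714ms=6/7b
13) 13028.571ms=114/7b +685.714ms=6/7b
14) 13714.286ms=120/7b +685.714ms=6/7b
15) 14400.0ms=18b +2400.0ms=3b
16) 16800.0ms=21b +2400.0ms=3b
Σ=24b of 24 (75bpm 6/8) — PASS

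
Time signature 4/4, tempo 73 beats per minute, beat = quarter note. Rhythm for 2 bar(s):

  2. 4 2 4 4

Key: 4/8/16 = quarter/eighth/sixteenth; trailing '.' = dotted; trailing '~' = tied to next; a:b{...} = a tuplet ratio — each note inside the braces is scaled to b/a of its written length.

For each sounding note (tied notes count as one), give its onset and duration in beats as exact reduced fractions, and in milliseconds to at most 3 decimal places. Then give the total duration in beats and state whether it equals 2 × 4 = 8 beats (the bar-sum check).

1) 0.0ms=0b +2465.753ms=3b
2) 2465.753ms=3b +821.918ms=1b
3) 3287.671ms=4b +1643.836ms=2b
4) 4931.507ms=6b +821.918ms=1b
5) 5753.425ms=7b +821.918ms=1b
Σ=8b of 8 (73bpm 4/4) — PASS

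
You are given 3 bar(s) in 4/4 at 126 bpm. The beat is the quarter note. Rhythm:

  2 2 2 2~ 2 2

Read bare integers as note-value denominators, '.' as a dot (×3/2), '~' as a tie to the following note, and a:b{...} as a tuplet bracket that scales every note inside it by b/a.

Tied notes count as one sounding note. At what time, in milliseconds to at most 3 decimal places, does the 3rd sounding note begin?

1. 0.0ms @ 0 + 952.381ms (2)
2. 952.381ms @ 2 + 952.381ms (2)
3. 1904.762ms @ 4 + 952.381ms (2)
4. 2857.143ms @ 6 + 1904.762ms (4)
5. 4761.905ms @ 10 + 952.381ms (2)

note 3 onset = 4b = 1904.762ms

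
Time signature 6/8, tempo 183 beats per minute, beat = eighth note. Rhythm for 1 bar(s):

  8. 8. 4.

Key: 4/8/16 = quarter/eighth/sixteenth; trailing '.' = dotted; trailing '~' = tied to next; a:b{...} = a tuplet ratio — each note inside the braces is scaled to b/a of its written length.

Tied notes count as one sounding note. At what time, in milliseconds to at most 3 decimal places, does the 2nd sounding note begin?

note 2 onset = 3/2b = 491.803ms

1. 0.0ms @ 0 + 491.803ms (3/2)
2. 491.803ms @ 3/2 + 491.803ms (3/2)
3. 983.607ms @ 3 + 983.607ms (3)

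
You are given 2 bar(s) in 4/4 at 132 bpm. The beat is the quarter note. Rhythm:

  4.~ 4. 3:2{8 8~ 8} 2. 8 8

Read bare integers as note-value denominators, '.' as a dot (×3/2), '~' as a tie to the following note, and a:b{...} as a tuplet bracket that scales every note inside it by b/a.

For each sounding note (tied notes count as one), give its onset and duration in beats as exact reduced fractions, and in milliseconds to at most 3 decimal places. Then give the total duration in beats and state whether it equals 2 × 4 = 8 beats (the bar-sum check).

1) 0.0ms=0b +1363.636ms=3b
2) 1363.636ms=3b +151.515ms=1/3b
3) 1515.152ms=10/3b +303.03ms=2/3b
4) 1818.182ms=4b +1363.636ms=3b
5) 3181.818ms=7b +227.273ms=1/2b
6) 3409.091ms=15/2b +227.273ms=1/2b
Σ=8b of 8 (132bpm 4/4) — PASS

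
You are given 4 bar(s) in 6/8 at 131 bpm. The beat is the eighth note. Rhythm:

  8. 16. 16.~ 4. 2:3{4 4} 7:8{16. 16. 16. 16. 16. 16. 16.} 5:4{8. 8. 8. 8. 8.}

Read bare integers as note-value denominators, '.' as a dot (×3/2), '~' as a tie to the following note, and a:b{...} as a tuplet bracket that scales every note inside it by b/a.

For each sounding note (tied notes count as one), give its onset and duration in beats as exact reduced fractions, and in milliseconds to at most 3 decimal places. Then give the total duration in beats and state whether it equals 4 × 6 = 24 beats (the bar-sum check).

1) 0.0ms=0b +687.023ms=3/2b
2) 687.023ms=3/2b +343.511ms=3/4b
3) 1030.534ms=9/4b +1717.557ms=15/4b
4) 2748.092ms=6b +1374.046ms=3b
5) 4122.137ms=9b +1374.046ms=3b
6) 5496.183ms=12b +392.585ms=6/7b
7) 5888.768ms=90/7b +392.585ms=6/7b
8) 6281.352ms=96/7b +392.585ms=6/7b
9) 6673.937ms=102/7b +392.585ms=6/7b
10) 7066.521ms=108/7b +392.585ms=6/7b
11) 7459.106ms=114/7b +392.585ms=6/7b
12) 7851.69ms=120/7b +392.585ms=6/7b
13) 8244.275ms=18b +549.618ms=6/5b
14) 8793.893ms=96/5b +549.618ms=6/5b
15) 9343.511ms=102/5b +549.618ms=6/5b
16) 9893.13ms=108/5b +549.618ms=6/5b
17) 10442.748ms=114/5b +549.618ms=6/5b
Σ=24b of 24 (131bpm 6/8) — PASS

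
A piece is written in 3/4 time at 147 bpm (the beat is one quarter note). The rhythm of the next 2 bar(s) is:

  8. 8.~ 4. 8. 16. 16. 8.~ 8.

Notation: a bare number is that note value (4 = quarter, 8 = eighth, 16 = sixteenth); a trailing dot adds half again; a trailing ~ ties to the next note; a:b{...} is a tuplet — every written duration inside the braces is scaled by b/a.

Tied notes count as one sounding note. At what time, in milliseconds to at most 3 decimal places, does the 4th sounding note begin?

note 4 onset = 15/4b = 1530.612ms

1. 0.0ms @ 0 + 306.122ms (3/4)
2. 306.122ms @ 3/4 + 918.367ms (9/4)
3. 1224.49ms @ 3 + 306.122ms (3/4)
4. 1530.612ms @ 15/4 + 153.061ms (3/8)
5. 1683.673ms @ 33/8 + 153.061ms (3/8)
6. 1836.735ms @ 9/2 + 612.245ms (3/2)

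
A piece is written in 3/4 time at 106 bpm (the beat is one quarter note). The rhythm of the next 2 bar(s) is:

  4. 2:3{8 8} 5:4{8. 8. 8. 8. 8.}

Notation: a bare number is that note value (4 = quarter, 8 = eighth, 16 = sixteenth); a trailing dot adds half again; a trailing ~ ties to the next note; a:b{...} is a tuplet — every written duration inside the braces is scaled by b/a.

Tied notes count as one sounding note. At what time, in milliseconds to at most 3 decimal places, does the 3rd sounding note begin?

note 3 onset = 9/4b = 1273.585ms

1. 0.0ms @ 0 + 849.057ms (3/2)
2. 849.057ms @ 3/2 + 424.528ms (3/4)
3. 1273.585ms @ 9/4 + 424.528ms (3/4)
4. 1698.113ms @ 3 + 339.623ms (3/5)
5. 2037.736ms @ 18/5 + 339.623ms (3/5)
6. 2377.358ms @ 21/5 + 339.623ms (3/5)
7. 2716.981ms @ 24/5 + 339.623ms (3/5)
8. 3056.604ms @ 27/5 + 339.623ms (3/5)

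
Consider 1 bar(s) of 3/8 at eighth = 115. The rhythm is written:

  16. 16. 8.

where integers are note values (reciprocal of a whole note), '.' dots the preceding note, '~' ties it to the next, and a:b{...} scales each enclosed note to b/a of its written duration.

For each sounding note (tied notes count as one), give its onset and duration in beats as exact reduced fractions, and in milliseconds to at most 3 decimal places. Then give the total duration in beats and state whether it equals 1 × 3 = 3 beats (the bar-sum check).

1) 0.0ms=0b +391.304ms=3/4b
2) 391.304ms=3/4b +391.304ms=3/4b
3) 782.609ms=3/2b +782.609ms=3/2b
Σ=3b of 3 (115bpm 3/8) — PASS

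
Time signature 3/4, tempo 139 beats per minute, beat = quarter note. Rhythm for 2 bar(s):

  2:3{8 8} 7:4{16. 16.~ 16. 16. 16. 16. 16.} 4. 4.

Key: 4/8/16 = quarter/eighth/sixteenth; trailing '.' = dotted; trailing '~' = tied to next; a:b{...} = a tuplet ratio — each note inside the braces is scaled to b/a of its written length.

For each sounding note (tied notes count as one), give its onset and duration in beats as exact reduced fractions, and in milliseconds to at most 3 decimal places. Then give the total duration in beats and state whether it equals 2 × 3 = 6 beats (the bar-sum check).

1) 0.0ms=0b +323.741ms=3/4b
2) 323.741ms=3/4b +323.741ms=3/4b
3) 647.482ms=3/2b +92.497ms=3/14b
4) 739.979ms=12/7b +184.995ms=3/7b
5) 924.974ms=15/7b +92.497ms=3/14b
6) 1017.472ms=33/14b +92.497ms=3/14b
7) 1109.969ms=18/7b +92.497ms=3/14b
8) 1202.467ms=39/14b +92.497ms=3/14b
9) 1294.964ms=3b +647.482ms=3/2b
10) 1942.446ms=9/2b +647.482ms=3/2b
Σ=6b of 6 (139bpm 3/4) — PASS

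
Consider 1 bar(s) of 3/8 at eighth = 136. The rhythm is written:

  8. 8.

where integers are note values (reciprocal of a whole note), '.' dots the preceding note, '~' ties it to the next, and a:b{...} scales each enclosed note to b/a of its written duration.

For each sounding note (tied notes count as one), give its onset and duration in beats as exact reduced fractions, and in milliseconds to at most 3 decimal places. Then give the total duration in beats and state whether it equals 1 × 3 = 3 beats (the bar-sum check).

1) 0.0ms=0b +661.765ms=3/2b
2) 661.765ms=3/2b +661.765ms=3/2b
Σ=3b of 3 (136bpm 3/8) — PASS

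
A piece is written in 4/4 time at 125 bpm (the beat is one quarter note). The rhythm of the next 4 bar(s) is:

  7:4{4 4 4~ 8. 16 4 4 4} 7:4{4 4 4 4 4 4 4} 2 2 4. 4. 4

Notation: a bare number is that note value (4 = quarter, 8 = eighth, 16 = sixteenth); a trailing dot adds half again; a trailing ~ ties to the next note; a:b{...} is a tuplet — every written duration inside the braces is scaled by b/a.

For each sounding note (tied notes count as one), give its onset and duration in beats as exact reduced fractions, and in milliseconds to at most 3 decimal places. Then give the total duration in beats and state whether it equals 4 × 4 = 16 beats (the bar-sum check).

1) 0.0ms=0b +274.286ms=4/7b
2) 274.286ms=4/7b +274.286ms=4/7b
3) 548.571ms=8/7b +480.0ms=1b
4) 1028.571ms=15/7b +68.571ms=1/7b
5) 1097.143ms=16/7b +274.286ms=4/7b
6) 1371.429ms=20/7b +274.286ms=4/7b
7) 1645.714ms=24/7b +274.286ms=4/7b
8) 1920.0ms=4b +274.286ms=4/7b
9) 2194.286ms=32/7b +274.286ms=4/7b
10) 2468.571ms=36/7b +274.286ms=4/7b
11) 2742.857ms=40/7b +274.286ms=4/7b
12) 3017.143ms=44/7b +274.286ms=4/7b
13) 3291.429ms=48/7b +274.286ms=4/7b
14) 3565.714ms=52/7b +274.286ms=4/7b
15) 3840.0ms=8b +960.0ms=2b
16) 4800.0ms=10b +960.0ms=2b
17) 5760.0ms=12b +720.0ms=3/2b
18) 6480.0ms=27/2b +720.0ms=3/2b
19) 7200.0ms=15b +480.0ms=1b
Σ=16b of 16 (125bpm 4/4) — PASS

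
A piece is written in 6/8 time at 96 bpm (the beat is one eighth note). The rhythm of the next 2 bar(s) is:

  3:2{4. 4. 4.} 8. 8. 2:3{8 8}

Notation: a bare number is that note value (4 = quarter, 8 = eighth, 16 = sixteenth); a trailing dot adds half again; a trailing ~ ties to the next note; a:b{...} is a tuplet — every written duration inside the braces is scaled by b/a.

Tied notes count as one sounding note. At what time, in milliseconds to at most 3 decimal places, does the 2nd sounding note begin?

note 2 onset = 2b = 1250.0ms

1. 0.0ms @ 0 + 1250.0ms (2)
2. 1250.0ms @ 2 + 1250.0ms (2)
3. 2500.0ms @ 4 + 1250.0ms (2)
4. 3750.0ms @ 6 + 937.5ms (3/2)
5. 4687.5ms @ 15/2 + 937.5ms (3/2)
6. 5625.0ms @ 9 + 937.5ms (3/2)
7. 6562.5ms @ 21/2 + 937.5ms (3/2)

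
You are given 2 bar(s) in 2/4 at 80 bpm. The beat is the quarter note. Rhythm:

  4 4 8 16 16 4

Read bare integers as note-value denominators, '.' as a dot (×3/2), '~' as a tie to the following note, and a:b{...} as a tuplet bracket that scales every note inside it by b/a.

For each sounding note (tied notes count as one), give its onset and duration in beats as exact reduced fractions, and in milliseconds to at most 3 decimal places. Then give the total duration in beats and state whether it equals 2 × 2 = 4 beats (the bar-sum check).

1) 0.0ms=0b +750.0ms=1b
2) 750.0ms=1b +750.0ms=1b
3) 1500.0ms=2b +375.0ms=1/2b
4) 1875.0ms=5/2b +187.5ms=1/4b
5) 2062.5ms=11/4b +187.5ms=1/4b
6) 2250.0ms=3b +750.0ms=1b
Σ=4b of 4 (80bpm 2/4) — PASS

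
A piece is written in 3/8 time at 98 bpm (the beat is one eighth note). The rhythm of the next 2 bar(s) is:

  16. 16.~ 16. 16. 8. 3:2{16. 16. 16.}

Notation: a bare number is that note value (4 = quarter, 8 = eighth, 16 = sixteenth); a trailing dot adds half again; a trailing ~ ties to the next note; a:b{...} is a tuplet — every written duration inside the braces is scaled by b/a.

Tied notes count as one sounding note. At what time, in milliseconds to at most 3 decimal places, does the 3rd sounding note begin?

1. 0.0ms @ 0 + 459.184ms (3/4)
2. 459.184ms @ 3/4 + 918.367ms (3/2)
3. 1377.551ms @ 9/4 + 459.184ms (3/4)
4. 1836.735ms @ 3 + 918.367ms (3/2)
5. 2755.102ms @ 9/2 + 306.122ms (1/2)
6. 3061.224ms @ 5 + 306.122ms (1/2)
7. 3367.347ms @ 11/2 + 306.122ms (1/2)

note 3 onset = 9/4b = 1377.551ms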